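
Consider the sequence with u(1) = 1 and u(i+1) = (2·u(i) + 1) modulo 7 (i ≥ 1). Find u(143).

3

Listing terms: u(1) = 1,  u(2) = 3,  u(3) = 0,  u(4) = 1.
The sequence repeats with period 3.
So u(143) = u(1 + ((143-1) mod 3)) = u(2) = 3.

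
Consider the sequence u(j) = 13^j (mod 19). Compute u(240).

11

u(0) = 1, u(1) = 13, u(2) = 17, u(3) = 12, u(4) = 4, u(5) = 14, u(6) = 11, u(7) = 10, u(8) = 16, u(9) = 18, u(10) = 6, u(11) = 2, u(12) = 7, u(13) = 15, u(14) = 5, u(15) = 8, u(16) = 9, u(17) = 3, u(18) = 1.
Since u(18) = u(0) = 1, the sequence is periodic with period 18.
(240 - 0) mod 18 = 6, so u(240) = u(6) = 11.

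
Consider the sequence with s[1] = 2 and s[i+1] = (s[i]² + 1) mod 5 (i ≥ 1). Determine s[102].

Listing terms: s[1] = 2,  s[2] = 0,  s[3] = 1,  s[4] = 2.
Since s[4] = s[1] = 2, the sequence is periodic with period 3.
So s[102] = s[1 + ((102-1) mod 3)] = s[3] = 1.

1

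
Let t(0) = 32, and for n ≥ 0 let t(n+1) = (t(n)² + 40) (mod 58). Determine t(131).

Computing terms: t(0) = 32, t(1) = 20, t(2) = 34, t(3) = 36, t(4) = 2, t(5) = 44, t(6) = 4, t(7) = 56, t(8) = 44.
Since t(8) = t(5) = 44, the sequence is eventually periodic: after a pre-period of length 5 it cycles with period 3.
For n ≥ 5, t(n) depends only on (n - 5) mod 3. (131 - 5) mod 3 = 0, so t(131) = t(5) = 44.

44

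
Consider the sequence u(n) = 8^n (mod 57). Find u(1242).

We have u(1) = 8; u(2) = 7; u(3) = 56; u(4) = 49; u(5) = 50; u(6) = 1; u(7) = 8.
Since u(7) = u(1) = 8, the sequence is periodic with period 6.
(1242 - 1) mod 6 = 5, so u(1242) = u(6) = 1.

1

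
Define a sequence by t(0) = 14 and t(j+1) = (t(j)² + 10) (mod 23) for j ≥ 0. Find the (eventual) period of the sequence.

t(0) = 14, t(1) = 22, t(2) = 11, t(3) = 16, t(4) = 13, t(5) = 18, t(6) = 12, t(7) = 16.
Since t(7) = t(3) = 16, the sequence is eventually periodic: after a pre-period of length 3 it cycles with period 4.

4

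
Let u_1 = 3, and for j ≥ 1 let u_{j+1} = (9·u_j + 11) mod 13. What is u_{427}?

We have u_1 = 3,  u_2 = 12,  u_3 = 2,  u_4 = 3.
The sequence repeats with period 3.
So u_{427} = u_{1 + ((427-1) mod 3)} = u_1 = 3.

3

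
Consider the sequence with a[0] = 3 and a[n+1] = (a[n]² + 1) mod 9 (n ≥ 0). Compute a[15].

5

Listing terms: a[0] = 3; a[1] = 1; a[2] = 2; a[3] = 5; a[4] = 8; a[5] = 2.
Since a[5] = a[2] = 2, the sequence is eventually periodic: after a pre-period of length 2 it cycles with period 3.
For n ≥ 2, a[n] depends only on (n - 2) mod 3. (15 - 2) mod 3 = 1, so a[15] = a[3] = 5.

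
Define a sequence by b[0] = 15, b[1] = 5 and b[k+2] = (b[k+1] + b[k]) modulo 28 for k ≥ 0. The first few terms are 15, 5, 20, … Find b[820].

We have b[0] = 15; b[1] = 5; b[2] = 20; b[3] = 25; b[4] = 17; b[5] = 14; b[6] = 3; b[7] = 17; b[8] = 20; b[9] = 9; b[10] = 1; b[11] = 10; b[12] = 11; b[13] = 21; b[14] = 4; b[15] = 25; b[16] = 1; b[17] = 26; b[18] = 27; b[19] = 25; b[20] = 24; b[21] = 21; b[22] = 17; b[23] = 10; b[24] = 27; b[25] = 9; b[26] = 8; b[27] = 17; b[28] = 25; b[29] = 14; b[30] = 11; b[31] = 25; b[32] = 8; b[33] = 5; b[34] = 13; b[35] = 18; b[36] = 3; b[37] = 21; b[38] = 24; b[39] = 17; b[40] = 13; b[41] = 2; b[42] = 15; b[43] = 17; b[44] = 4; b[45] = 21; b[46] = 25; b[47] = 18; b[48] = 15; b[49] = 5.
Since (b[48], b[49]) = (b[0], b[1]) = (15, 5) (two consecutive terms determine the rest), the sequence is periodic with period 48.
(820 - 0) mod 48 = 4, so b[820] = b[4] = 17.

17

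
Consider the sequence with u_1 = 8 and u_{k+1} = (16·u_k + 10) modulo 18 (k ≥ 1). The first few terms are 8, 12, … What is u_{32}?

6

u_1 = 8; u_2 = 12; u_3 = 4; u_4 = 2; u_5 = 6; u_6 = 16; u_7 = 14; u_8 = 0; u_9 = 10; u_{10} = 8.
Since u_{10} = u_1 = 8, the sequence is periodic with period 9.
So u_{32} = u_{1 + ((32-1) mod 9)} = u_5 = 6.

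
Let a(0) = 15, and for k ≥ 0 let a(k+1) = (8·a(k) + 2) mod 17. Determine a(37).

a(0) = 15, a(1) = 3, a(2) = 9, a(3) = 6, a(4) = 16, a(5) = 11, a(6) = 5, a(7) = 8, a(8) = 15.
Since a(8) = a(0) = 15, the sequence is periodic with period 8.
So a(37) = a(0 + ((37-0) mod 8)) = a(5) = 11.

11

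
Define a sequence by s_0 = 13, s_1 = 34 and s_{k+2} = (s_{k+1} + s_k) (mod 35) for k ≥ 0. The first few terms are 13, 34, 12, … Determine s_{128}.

s_0 = 13,  s_1 = 34,  s_2 = 12,  s_3 = 11,  s_4 = 23,  s_5 = 34,  s_6 = 22,  s_7 = 21,  s_8 = 8,  s_9 = 29,  s_{10} = 2,  s_{11} = 31,  s_{12} = 33,  s_{13} = 29,  s_{14} = 27,  s_{15} = 21,  s_{16} = 13,  s_{17} = 34.
The sequence repeats with period 16.
(128 - 0) mod 16 = 0, so s_{128} = s_0 = 13.

13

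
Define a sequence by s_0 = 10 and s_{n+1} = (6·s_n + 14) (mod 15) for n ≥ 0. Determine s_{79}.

We have s_0 = 10, s_1 = 14, s_2 = 8, s_3 = 2, s_4 = 11, s_5 = 5, s_6 = 14.
Since s_6 = s_1 = 14, the sequence is eventually periodic: after a pre-period of length 1 it cycles with period 5.
For n ≥ 1, s_n depends only on (n - 1) mod 5. (79 - 1) mod 5 = 3, so s_{79} = s_4 = 11.

11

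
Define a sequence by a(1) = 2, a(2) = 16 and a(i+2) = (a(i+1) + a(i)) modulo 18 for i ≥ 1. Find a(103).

We have a(1) = 2,  a(2) = 16,  a(3) = 0,  a(4) = 16,  a(5) = 16,  a(6) = 14,  a(7) = 12,  a(8) = 8,  a(9) = 2,  a(10) = 10,  a(11) = 12,  a(12) = 4,  a(13) = 16,  a(14) = 2,  a(15) = 0,  a(16) = 2,  a(17) = 2,  a(18) = 4,  a(19) = 6,  a(20) = 10,  a(21) = 16,  a(22) = 8,  a(23) = 6,  a(24) = 14,  a(25) = 2,  a(26) = 16.
The sequence repeats with period 24.
(103 - 1) mod 24 = 6, so a(103) = a(7) = 12.

12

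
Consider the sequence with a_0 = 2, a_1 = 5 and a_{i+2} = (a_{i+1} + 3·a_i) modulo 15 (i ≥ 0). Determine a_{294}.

14

Listing terms: a_0 = 2,  a_1 = 5,  a_2 = 11,  a_3 = 11,  a_4 = 14,  a_5 = 2,  a_6 = 14,  a_7 = 5,  a_8 = 2,  a_9 = 2,  a_{10} = 8,  a_{11} = 14,  a_{12} = 8,  a_{13} = 5,  a_{14} = 14,  a_{15} = 14,  a_{16} = 11,  a_{17} = 8,  a_{18} = 11,  a_{19} = 5,  a_{20} = 8,  a_{21} = 8,  a_{22} = 2,  a_{23} = 11,  a_{24} = 2,  a_{25} = 5.
Since (a_{24}, a_{25}) = (a_0, a_1) = (2, 5) (two consecutive terms determine the rest), the sequence is periodic with period 24.
(294 - 0) mod 24 = 6, so a_{294} = a_6 = 14.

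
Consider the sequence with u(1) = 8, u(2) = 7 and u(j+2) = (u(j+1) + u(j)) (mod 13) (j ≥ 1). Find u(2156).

12

Listing terms: u(1) = 8; u(2) = 7; u(3) = 2; u(4) = 9; u(5) = 11; u(6) = 7; u(7) = 5; u(8) = 12; u(9) = 4; u(10) = 3; u(11) = 7; u(12) = 10; u(13) = 4; u(14) = 1; u(15) = 5; u(16) = 6; u(17) = 11; u(18) = 4; u(19) = 2; u(20) = 6; u(21) = 8; u(22) = 1; u(23) = 9; u(24) = 10; u(25) = 6; u(26) = 3; u(27) = 9; u(28) = 12; u(29) = 8; u(30) = 7.
The sequence repeats with period 28.
(2156 - 1) mod 28 = 27, so u(2156) = u(28) = 12.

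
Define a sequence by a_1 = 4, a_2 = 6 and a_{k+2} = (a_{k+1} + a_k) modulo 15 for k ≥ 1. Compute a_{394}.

9

Listing terms: a_1 = 4, a_2 = 6, a_3 = 10, a_4 = 1, a_5 = 11, a_6 = 12, a_7 = 8, a_8 = 5, a_9 = 13, a_{10} = 3, a_{11} = 1, a_{12} = 4, a_{13} = 5, a_{14} = 9, a_{15} = 14, a_{16} = 8, a_{17} = 7, a_{18} = 0, a_{19} = 7, a_{20} = 7, a_{21} = 14, a_{22} = 6, a_{23} = 5, a_{24} = 11, a_{25} = 1, a_{26} = 12, a_{27} = 13, a_{28} = 10, a_{29} = 8, a_{30} = 3, a_{31} = 11, a_{32} = 14, a_{33} = 10, a_{34} = 9, a_{35} = 4, a_{36} = 13, a_{37} = 2, a_{38} = 0, a_{39} = 2, a_{40} = 2, a_{41} = 4, a_{42} = 6.
The sequence repeats with period 40.
(394 - 1) mod 40 = 33, so a_{394} = a_{34} = 9.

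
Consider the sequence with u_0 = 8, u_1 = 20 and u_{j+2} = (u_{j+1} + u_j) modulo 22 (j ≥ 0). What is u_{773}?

4

u_0 = 8,  u_1 = 20,  u_2 = 6,  u_3 = 4,  u_4 = 10,  u_5 = 14,  u_6 = 2,  u_7 = 16,  u_8 = 18,  u_9 = 12,  u_{10} = 8,  u_{11} = 20.
The sequence repeats with period 10.
So u_{773} = u_{0 + ((773-0) mod 10)} = u_3 = 4.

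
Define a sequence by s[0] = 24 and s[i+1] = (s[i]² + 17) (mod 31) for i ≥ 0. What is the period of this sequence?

4

s[0] = 24, s[1] = 4, s[2] = 2, s[3] = 21, s[4] = 24.
Since s[4] = s[0] = 24, the sequence is periodic with period 4.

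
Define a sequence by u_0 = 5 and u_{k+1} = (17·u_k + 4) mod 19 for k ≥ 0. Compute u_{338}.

17

Computing terms: u_0 = 5,  u_1 = 13,  u_2 = 16,  u_3 = 10,  u_4 = 3,  u_5 = 17,  u_6 = 8,  u_7 = 7,  u_8 = 9,  u_9 = 5.
Since u_9 = u_0 = 5, the sequence is periodic with period 9.
(338 - 0) mod 9 = 5, so u_{338} = u_5 = 17.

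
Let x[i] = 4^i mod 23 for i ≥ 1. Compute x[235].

We have x[1] = 4, x[2] = 16, x[3] = 18, x[4] = 3, x[5] = 12, x[6] = 2, x[7] = 8, x[8] = 9, x[9] = 13, x[10] = 6, x[11] = 1, x[12] = 4.
The sequence repeats with period 11.
(235 - 1) mod 11 = 3, so x[235] = x[4] = 3.

3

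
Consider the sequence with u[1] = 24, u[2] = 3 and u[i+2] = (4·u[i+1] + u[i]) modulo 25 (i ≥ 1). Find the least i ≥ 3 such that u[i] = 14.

u[1] = 24, u[2] = 3, u[3] = 11, u[4] = 22, u[5] = 24, u[6] = 18, u[7] = 21, u[8] = 2, u[9] = 4, u[10] = 18, u[11] = 1, u[12] = 22, u[13] = 14, u[14] = 3, u[15] = 1, u[16] = 7, u[17] = 4, u[18] = 23, u[19] = 21, u[20] = 7, u[21] = 24, u[22] = 3.
The sequence repeats with period 20.
The value 14 first appears (with i ≥ 3) at u[13].

13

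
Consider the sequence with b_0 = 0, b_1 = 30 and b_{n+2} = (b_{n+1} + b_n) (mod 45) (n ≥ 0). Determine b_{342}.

15

We have b_0 = 0; b_1 = 30; b_2 = 30; b_3 = 15; b_4 = 0; b_5 = 15; b_6 = 15; b_7 = 30; b_8 = 0; b_9 = 30.
Since (b_8, b_9) = (b_0, b_1) = (0, 30) (two consecutive terms determine the rest), the sequence is periodic with period 8.
So b_{342} = b_{0 + ((342-0) mod 8)} = b_6 = 15.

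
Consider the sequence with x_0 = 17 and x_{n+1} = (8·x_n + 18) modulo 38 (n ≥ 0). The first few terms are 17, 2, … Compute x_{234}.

36

We have x_0 = 17,  x_1 = 2,  x_2 = 34,  x_3 = 24,  x_4 = 20,  x_5 = 26,  x_6 = 36,  x_7 = 2.
Since x_7 = x_1 = 2, the sequence is eventually periodic: after a pre-period of length 1 it cycles with period 6.
For n ≥ 1, x_n depends only on (n - 1) mod 6. (234 - 1) mod 6 = 5, so x_{234} = x_6 = 36.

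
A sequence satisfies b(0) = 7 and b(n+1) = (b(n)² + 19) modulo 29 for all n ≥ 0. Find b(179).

12

Computing terms: b(0) = 7, b(1) = 10, b(2) = 3, b(3) = 28, b(4) = 20, b(5) = 13, b(6) = 14, b(7) = 12, b(8) = 18, b(9) = 24, b(10) = 15, b(11) = 12.
Since b(11) = b(7) = 12, the sequence is eventually periodic: after a pre-period of length 7 it cycles with period 4.
For n ≥ 7, b(n) depends only on (n - 7) mod 4. (179 - 7) mod 4 = 0, so b(179) = b(7) = 12.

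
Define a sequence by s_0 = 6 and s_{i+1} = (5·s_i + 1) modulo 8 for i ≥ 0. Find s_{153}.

s_0 = 6,  s_1 = 7,  s_2 = 4,  s_3 = 5,  s_4 = 2,  s_5 = 3,  s_6 = 0,  s_7 = 1,  s_8 = 6.
The sequence repeats with period 8.
So s_{153} = s_{0 + ((153-0) mod 8)} = s_1 = 7.

7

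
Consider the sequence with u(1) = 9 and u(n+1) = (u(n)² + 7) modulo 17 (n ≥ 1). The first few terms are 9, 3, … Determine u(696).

16

Listing terms: u(1) = 9; u(2) = 3; u(3) = 16; u(4) = 8; u(5) = 3.
Since u(5) = u(2) = 3, the sequence is eventually periodic: after a pre-period of length 1 it cycles with period 3.
For n ≥ 2, u(n) depends only on (n - 2) mod 3. (696 - 2) mod 3 = 1, so u(696) = u(3) = 16.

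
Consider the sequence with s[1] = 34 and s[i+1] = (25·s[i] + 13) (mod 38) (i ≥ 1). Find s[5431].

Listing terms: s[1] = 34; s[2] = 27; s[3] = 4; s[4] = 37; s[5] = 26; s[6] = 17; s[7] = 20; s[8] = 19; s[9] = 32; s[10] = 15; s[11] = 8; s[12] = 23; s[13] = 18; s[14] = 7; s[15] = 36; s[16] = 1; s[17] = 0; s[18] = 13; s[19] = 34.
The sequence repeats with period 18.
So s[5431] = s[1 + ((5431-1) mod 18)] = s[13] = 18.

18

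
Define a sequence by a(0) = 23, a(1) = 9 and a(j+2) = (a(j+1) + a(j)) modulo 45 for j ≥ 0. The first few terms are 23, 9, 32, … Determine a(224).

a(0) = 23; a(1) = 9; a(2) = 32; a(3) = 41; a(4) = 28; a(5) = 24; a(6) = 7; a(7) = 31; a(8) = 38; a(9) = 24; a(10) = 17; a(11) = 41; a(12) = 13; a(13) = 9; a(14) = 22; a(15) = 31; a(16) = 8; a(17) = 39; a(18) = 2; a(19) = 41; a(20) = 43; a(21) = 39; a(22) = 37; a(23) = 31; a(24) = 23; a(25) = 9.
Since (a(24), a(25)) = (a(0), a(1)) = (23, 9) (two consecutive terms determine the rest), the sequence is periodic with period 24.
So a(224) = a(0 + ((224-0) mod 24)) = a(8) = 38.

38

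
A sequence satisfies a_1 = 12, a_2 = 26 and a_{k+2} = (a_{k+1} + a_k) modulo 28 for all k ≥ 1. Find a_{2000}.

a_1 = 12; a_2 = 26; a_3 = 10; a_4 = 8; a_5 = 18; a_6 = 26; a_7 = 16; a_8 = 14; a_9 = 2; a_{10} = 16; a_{11} = 18; a_{12} = 6; a_{13} = 24; a_{14} = 2; a_{15} = 26; a_{16} = 0; a_{17} = 26; a_{18} = 26; a_{19} = 24; a_{20} = 22; a_{21} = 18; a_{22} = 12; a_{23} = 2; a_{24} = 14; a_{25} = 16; a_{26} = 2; a_{27} = 18; a_{28} = 20; a_{29} = 10; a_{30} = 2; a_{31} = 12; a_{32} = 14; a_{33} = 26; a_{34} = 12; a_{35} = 10; a_{36} = 22; a_{37} = 4; a_{38} = 26; a_{39} = 2; a_{40} = 0; a_{41} = 2; a_{42} = 2; a_{43} = 4; a_{44} = 6; a_{45} = 10; a_{46} = 16; a_{47} = 26; a_{48} = 14; a_{49} = 12; a_{50} = 26.
Since (a_{49}, a_{50}) = (a_1, a_2) = (12, 26) (two consecutive terms determine the rest), the sequence is periodic with period 48.
So a_{2000} = a_{1 + ((2000-1) mod 48)} = a_{32} = 14.

14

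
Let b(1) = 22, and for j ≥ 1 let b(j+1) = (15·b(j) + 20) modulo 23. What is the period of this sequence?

22

Listing terms: b(1) = 22; b(2) = 5; b(3) = 3; b(4) = 19; b(5) = 6; b(6) = 18; b(7) = 14; b(8) = 0; b(9) = 20; b(10) = 21; b(11) = 13; b(12) = 8; b(13) = 2; b(14) = 4; b(15) = 11; b(16) = 1; b(17) = 12; b(18) = 16; b(19) = 7; b(20) = 10; b(21) = 9; b(22) = 17; b(23) = 22.
Since b(23) = b(1) = 22, the sequence is periodic with period 22.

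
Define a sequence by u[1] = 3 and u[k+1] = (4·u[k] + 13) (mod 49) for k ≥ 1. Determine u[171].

15

We have u[1] = 3, u[2] = 25, u[3] = 15, u[4] = 24, u[5] = 11, u[6] = 8, u[7] = 45, u[8] = 46, u[9] = 1, u[10] = 17, u[11] = 32, u[12] = 43, u[13] = 38, u[14] = 18, u[15] = 36, u[16] = 10, u[17] = 4, u[18] = 29, u[19] = 31, u[20] = 39, u[21] = 22, u[22] = 3.
Since u[22] = u[1] = 3, the sequence is periodic with period 21.
So u[171] = u[1 + ((171-1) mod 21)] = u[3] = 15.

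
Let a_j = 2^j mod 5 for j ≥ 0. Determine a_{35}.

a_0 = 1; a_1 = 2; a_2 = 4; a_3 = 3; a_4 = 1.
The sequence repeats with period 4.
(35 - 0) mod 4 = 3, so a_{35} = a_3 = 3.

3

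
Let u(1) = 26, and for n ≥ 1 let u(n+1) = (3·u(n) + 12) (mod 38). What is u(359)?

u(1) = 26,  u(2) = 14,  u(3) = 16,  u(4) = 22,  u(5) = 2,  u(6) = 18,  u(7) = 28,  u(8) = 20,  u(9) = 34,  u(10) = 0,  u(11) = 12,  u(12) = 10,  u(13) = 4,  u(14) = 24,  u(15) = 8,  u(16) = 36,  u(17) = 6,  u(18) = 30,  u(19) = 26.
The sequence repeats with period 18.
(359 - 1) mod 18 = 16, so u(359) = u(17) = 6.

6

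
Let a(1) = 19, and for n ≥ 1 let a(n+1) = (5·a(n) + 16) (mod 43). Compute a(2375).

a(1) = 19,  a(2) = 25,  a(3) = 12,  a(4) = 33,  a(5) = 9,  a(6) = 18,  a(7) = 20,  a(8) = 30,  a(9) = 37,  a(10) = 29,  a(11) = 32,  a(12) = 4,  a(13) = 36,  a(14) = 24,  a(15) = 7,  a(16) = 8,  a(17) = 13,  a(18) = 38,  a(19) = 34,  a(20) = 14,  a(21) = 0,  a(22) = 16,  a(23) = 10,  a(24) = 23,  a(25) = 2,  a(26) = 26,  a(27) = 17,  a(28) = 15,  a(29) = 5,  a(30) = 41,  a(31) = 6,  a(32) = 3,  a(33) = 31,  a(34) = 42,  a(35) = 11,  a(36) = 28,  a(37) = 27,  a(38) = 22,  a(39) = 40,  a(40) = 1,  a(41) = 21,  a(42) = 35,  a(43) = 19.
Since a(43) = a(1) = 19, the sequence is periodic with period 42.
So a(2375) = a(1 + ((2375-1) mod 42)) = a(23) = 10.

10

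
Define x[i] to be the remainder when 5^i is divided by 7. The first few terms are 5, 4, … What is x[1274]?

Computing terms: x[1] = 5,  x[2] = 4,  x[3] = 6,  x[4] = 2,  x[5] = 3,  x[6] = 1,  x[7] = 5.
Since x[7] = x[1] = 5, the sequence is periodic with period 6.
(1274 - 1) mod 6 = 1, so x[1274] = x[2] = 4.

4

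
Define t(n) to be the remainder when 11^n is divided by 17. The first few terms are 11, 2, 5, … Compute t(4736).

1

Computing terms: t(1) = 11, t(2) = 2, t(3) = 5, t(4) = 4, t(5) = 10, t(6) = 8, t(7) = 3, t(8) = 16, t(9) = 6, t(10) = 15, t(11) = 12, t(12) = 13, t(13) = 7, t(14) = 9, t(15) = 14, t(16) = 1, t(17) = 11.
The sequence repeats with period 16.
So t(4736) = t(1 + ((4736-1) mod 16)) = t(16) = 1.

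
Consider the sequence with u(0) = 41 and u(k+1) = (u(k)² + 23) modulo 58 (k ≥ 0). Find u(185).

16

Listing terms: u(0) = 41, u(1) = 22, u(2) = 43, u(3) = 16, u(4) = 47, u(5) = 28, u(6) = 53, u(7) = 48, u(8) = 7, u(9) = 14, u(10) = 45, u(11) = 18, u(12) = 57, u(13) = 24, u(14) = 19, u(15) = 36, u(16) = 43.
Since u(16) = u(2) = 43, the sequence is eventually periodic: after a pre-period of length 2 it cycles with period 14.
For k ≥ 2, u(k) depends only on (k - 2) mod 14. (185 - 2) mod 14 = 1, so u(185) = u(3) = 16.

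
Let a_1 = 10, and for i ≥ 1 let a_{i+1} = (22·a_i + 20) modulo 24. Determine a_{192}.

Computing terms: a_1 = 10; a_2 = 0; a_3 = 20; a_4 = 4; a_5 = 12; a_6 = 20.
Since a_6 = a_3 = 20, the sequence is eventually periodic: after a pre-period of length 2 it cycles with period 3.
For i ≥ 3, a_i depends only on (i - 3) mod 3. (192 - 3) mod 3 = 0, so a_{192} = a_3 = 20.

20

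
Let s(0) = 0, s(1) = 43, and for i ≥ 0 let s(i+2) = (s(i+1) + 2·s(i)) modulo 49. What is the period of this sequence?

s(0) = 0; s(1) = 43; s(2) = 43; s(3) = 31; s(4) = 19; s(5) = 32; s(6) = 21; s(7) = 36; s(8) = 29; s(9) = 3; s(10) = 12; s(11) = 18; s(12) = 42; s(13) = 29; s(14) = 15; s(15) = 24; s(16) = 5; s(17) = 4; s(18) = 14; s(19) = 22; s(20) = 1; s(21) = 45; s(22) = 47; s(23) = 39; s(24) = 35; s(25) = 15; s(26) = 36; s(27) = 17; s(28) = 40; s(29) = 25; s(30) = 7; s(31) = 8; s(32) = 22; s(33) = 38; s(34) = 33; s(35) = 11; s(36) = 28; s(37) = 1; s(38) = 8; s(39) = 10; s(40) = 26; s(41) = 46; s(42) = 0; s(43) = 43.
The sequence repeats with period 42.

42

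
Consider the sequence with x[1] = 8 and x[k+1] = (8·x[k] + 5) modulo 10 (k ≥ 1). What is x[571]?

Computing terms: x[1] = 8,  x[2] = 9,  x[3] = 7,  x[4] = 1,  x[5] = 3,  x[6] = 9.
Since x[6] = x[2] = 9, the sequence is eventually periodic: after a pre-period of length 1 it cycles with period 4.
For k ≥ 2, x[k] depends only on (k - 2) mod 4. (571 - 2) mod 4 = 1, so x[571] = x[3] = 7.

7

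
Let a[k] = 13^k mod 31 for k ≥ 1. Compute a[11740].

a[1] = 13, a[2] = 14, a[3] = 27, a[4] = 10, a[5] = 6, a[6] = 16, a[7] = 22, a[8] = 7, a[9] = 29, a[10] = 5, a[11] = 3, a[12] = 8, a[13] = 11, a[14] = 19, a[15] = 30, a[16] = 18, a[17] = 17, a[18] = 4, a[19] = 21, a[20] = 25, a[21] = 15, a[22] = 9, a[23] = 24, a[24] = 2, a[25] = 26, a[26] = 28, a[27] = 23, a[28] = 20, a[29] = 12, a[30] = 1, a[31] = 13.
The sequence repeats with period 30.
So a[11740] = a[1 + ((11740-1) mod 30)] = a[10] = 5.

5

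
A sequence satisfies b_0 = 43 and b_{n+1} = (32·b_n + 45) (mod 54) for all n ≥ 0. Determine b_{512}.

13

b_0 = 43; b_1 = 17; b_2 = 49; b_3 = 47; b_4 = 37; b_5 = 41; b_6 = 7; b_7 = 53; b_8 = 13; b_9 = 29; b_{10} = 1; b_{11} = 23; b_{12} = 25; b_{13} = 35; b_{14} = 31; b_{15} = 11; b_{16} = 19; b_{17} = 5; b_{18} = 43.
Since b_{18} = b_0 = 43, the sequence is periodic with period 18.
(512 - 0) mod 18 = 8, so b_{512} = b_8 = 13.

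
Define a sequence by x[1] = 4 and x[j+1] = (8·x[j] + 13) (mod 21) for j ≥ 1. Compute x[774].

Listing terms: x[1] = 4; x[2] = 3; x[3] = 16; x[4] = 15; x[5] = 7; x[6] = 6; x[7] = 19; x[8] = 18; x[9] = 10; x[10] = 9; x[11] = 1; x[12] = 0; x[13] = 13; x[14] = 12; x[15] = 4.
Since x[15] = x[1] = 4, the sequence is periodic with period 14.
So x[774] = x[1 + ((774-1) mod 14)] = x[4] = 15.

15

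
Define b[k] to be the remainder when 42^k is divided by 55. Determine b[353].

47

We have b[1] = 42, b[2] = 4, b[3] = 3, b[4] = 16, b[5] = 12, b[6] = 9, b[7] = 48, b[8] = 36, b[9] = 27, b[10] = 34, b[11] = 53, b[12] = 26, b[13] = 47, b[14] = 49, b[15] = 23, b[16] = 31, b[17] = 37, b[18] = 14, b[19] = 38, b[20] = 1, b[21] = 42.
Since b[21] = b[1] = 42, the sequence is periodic with period 20.
(353 - 1) mod 20 = 12, so b[353] = b[13] = 47.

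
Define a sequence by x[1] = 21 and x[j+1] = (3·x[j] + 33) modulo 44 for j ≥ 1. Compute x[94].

28

x[1] = 21; x[2] = 8; x[3] = 13; x[4] = 28; x[5] = 29; x[6] = 32; x[7] = 41; x[8] = 24; x[9] = 17; x[10] = 40; x[11] = 21.
Since x[11] = x[1] = 21, the sequence is periodic with period 10.
So x[94] = x[1 + ((94-1) mod 10)] = x[4] = 28.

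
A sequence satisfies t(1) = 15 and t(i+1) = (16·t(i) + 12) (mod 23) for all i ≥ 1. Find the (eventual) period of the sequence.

We have t(1) = 15,  t(2) = 22,  t(3) = 19,  t(4) = 17,  t(5) = 8,  t(6) = 2,  t(7) = 21,  t(8) = 3,  t(9) = 14,  t(10) = 6,  t(11) = 16,  t(12) = 15.
Since t(12) = t(1) = 15, the sequence is periodic with period 11.

11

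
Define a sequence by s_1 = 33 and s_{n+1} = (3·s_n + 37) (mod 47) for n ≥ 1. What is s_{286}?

7

Listing terms: s_1 = 33; s_2 = 42; s_3 = 22; s_4 = 9; s_5 = 17; s_6 = 41; s_7 = 19; s_8 = 0; s_9 = 37; s_{10} = 7; s_{11} = 11; s_{12} = 23; s_{13} = 12; s_{14} = 26; s_{15} = 21; s_{16} = 6; s_{17} = 8; s_{18} = 14; s_{19} = 32; s_{20} = 39; s_{21} = 13; s_{22} = 29; s_{23} = 30; s_{24} = 33.
Since s_{24} = s_1 = 33, the sequence is periodic with period 23.
(286 - 1) mod 23 = 9, so s_{286} = s_{10} = 7.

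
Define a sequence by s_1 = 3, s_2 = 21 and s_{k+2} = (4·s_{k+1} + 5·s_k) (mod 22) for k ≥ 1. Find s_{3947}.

19

s_1 = 3; s_2 = 21; s_3 = 11; s_4 = 17; s_5 = 13; s_6 = 5; s_7 = 19; s_8 = 13; s_9 = 15; s_{10} = 15; s_{11} = 3; s_{12} = 21.
The sequence repeats with period 10.
(3947 - 1) mod 10 = 6, so s_{3947} = s_7 = 19.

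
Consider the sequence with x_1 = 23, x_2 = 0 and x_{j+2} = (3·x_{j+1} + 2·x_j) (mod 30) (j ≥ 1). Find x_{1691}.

Listing terms: x_1 = 23, x_2 = 0, x_3 = 16, x_4 = 18, x_5 = 26, x_6 = 24, x_7 = 4, x_8 = 0, x_9 = 8, x_{10} = 24, x_{11} = 28, x_{12} = 12, x_{13} = 2, x_{14} = 0, x_{15} = 4, x_{16} = 12, x_{17} = 14, x_{18} = 6, x_{19} = 16, x_{20} = 0, x_{21} = 2, x_{22} = 6, x_{23} = 22, x_{24} = 18, x_{25} = 8, x_{26} = 0, x_{27} = 16.
Since (x_{26}, x_{27}) = (x_2, x_3) = (0, 16) (two consecutive terms determine the rest), the sequence is eventually periodic: after a pre-period of length 1 it cycles with period 24.
For j ≥ 2, x_j depends only on (j - 2) mod 24. (1691 - 2) mod 24 = 9, so x_{1691} = x_{11} = 28.

28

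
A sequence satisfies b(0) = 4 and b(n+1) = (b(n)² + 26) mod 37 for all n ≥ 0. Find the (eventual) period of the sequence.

Listing terms: b(0) = 4,  b(1) = 5,  b(2) = 14,  b(3) = 0,  b(4) = 26,  b(5) = 36,  b(6) = 27,  b(7) = 15,  b(8) = 29,  b(9) = 16,  b(10) = 23,  b(11) = 0.
Since b(11) = b(3) = 0, the sequence is eventually periodic: after a pre-period of length 3 it cycles with period 8.

8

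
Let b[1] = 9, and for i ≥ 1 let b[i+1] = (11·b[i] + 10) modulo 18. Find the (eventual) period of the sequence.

6

Computing terms: b[1] = 9; b[2] = 1; b[3] = 3; b[4] = 7; b[5] = 15; b[6] = 13; b[7] = 9.
The sequence repeats with period 6.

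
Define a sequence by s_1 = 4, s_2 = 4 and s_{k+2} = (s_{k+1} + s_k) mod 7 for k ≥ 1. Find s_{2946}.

Listing terms: s_1 = 4; s_2 = 4; s_3 = 1; s_4 = 5; s_5 = 6; s_6 = 4; s_7 = 3; s_8 = 0; s_9 = 3; s_{10} = 3; s_{11} = 6; s_{12} = 2; s_{13} = 1; s_{14} = 3; s_{15} = 4; s_{16} = 0; s_{17} = 4; s_{18} = 4.
Since (s_{17}, s_{18}) = (s_1, s_2) = (4, 4) (two consecutive terms determine the rest), the sequence is periodic with period 16.
(2946 - 1) mod 16 = 1, so s_{2946} = s_2 = 4.

4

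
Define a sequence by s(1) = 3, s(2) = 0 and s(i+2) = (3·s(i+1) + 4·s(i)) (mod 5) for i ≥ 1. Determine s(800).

s(1) = 3; s(2) = 0; s(3) = 2; s(4) = 1; s(5) = 1; s(6) = 2; s(7) = 0; s(8) = 3; s(9) = 4; s(10) = 4; s(11) = 3; s(12) = 0.
The sequence repeats with period 10.
(800 - 1) mod 10 = 9, so s(800) = s(10) = 4.

4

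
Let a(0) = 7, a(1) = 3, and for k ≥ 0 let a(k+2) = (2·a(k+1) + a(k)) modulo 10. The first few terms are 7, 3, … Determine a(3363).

Computing terms: a(0) = 7; a(1) = 3; a(2) = 3; a(3) = 9; a(4) = 1; a(5) = 1; a(6) = 3; a(7) = 7; a(8) = 7; a(9) = 1; a(10) = 9; a(11) = 9; a(12) = 7; a(13) = 3.
The sequence repeats with period 12.
(3363 - 0) mod 12 = 3, so a(3363) = a(3) = 9.

9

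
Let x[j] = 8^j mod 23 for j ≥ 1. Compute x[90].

18

x[1] = 8; x[2] = 18; x[3] = 6; x[4] = 2; x[5] = 16; x[6] = 13; x[7] = 12; x[8] = 4; x[9] = 9; x[10] = 3; x[11] = 1; x[12] = 8.
Since x[12] = x[1] = 8, the sequence is periodic with period 11.
So x[90] = x[1 + ((90-1) mod 11)] = x[2] = 18.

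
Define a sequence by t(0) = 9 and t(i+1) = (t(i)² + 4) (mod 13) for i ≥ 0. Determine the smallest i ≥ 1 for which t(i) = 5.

We have t(0) = 9, t(1) = 7, t(2) = 1, t(3) = 5, t(4) = 3, t(5) = 0, t(6) = 4, t(7) = 7.
Since t(7) = t(1) = 7, the sequence is eventually periodic: after a pre-period of length 1 it cycles with period 6.
The value 5 first appears (with i ≥ 1) at t(3).

3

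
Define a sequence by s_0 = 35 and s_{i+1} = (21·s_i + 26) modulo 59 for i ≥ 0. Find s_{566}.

s_0 = 35, s_1 = 53, s_2 = 18, s_3 = 50, s_4 = 14, s_5 = 25, s_6 = 20, s_7 = 33, s_8 = 11, s_9 = 21, s_{10} = 54, s_{11} = 39, s_{12} = 19, s_{13} = 12, s_{14} = 42, s_{15} = 23, s_{16} = 37, s_{17} = 36, s_{18} = 15, s_{19} = 46, s_{20} = 48, s_{21} = 31, s_{22} = 28, s_{23} = 24, s_{24} = 58, s_{25} = 5, s_{26} = 13, s_{27} = 4, s_{28} = 51, s_{29} = 35.
The sequence repeats with period 29.
So s_{566} = s_{0 + ((566-0) mod 29)} = s_{15} = 23.

23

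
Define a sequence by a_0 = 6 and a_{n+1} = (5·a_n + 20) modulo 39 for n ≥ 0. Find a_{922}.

Listing terms: a_0 = 6, a_1 = 11, a_2 = 36, a_3 = 5, a_4 = 6.
The sequence repeats with period 4.
(922 - 0) mod 4 = 2, so a_{922} = a_2 = 36.

36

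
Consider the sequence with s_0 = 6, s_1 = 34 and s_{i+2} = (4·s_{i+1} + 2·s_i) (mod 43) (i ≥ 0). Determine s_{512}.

Listing terms: s_0 = 6,  s_1 = 34,  s_2 = 19,  s_3 = 15,  s_4 = 12,  s_5 = 35,  s_6 = 35,  s_7 = 38,  s_8 = 7,  s_9 = 18,  s_{10} = 0,  s_{11} = 36,  s_{12} = 15,  s_{13} = 3,  s_{14} = 42,  s_{15} = 2,  s_{16} = 6,  s_{17} = 28,  s_{18} = 38,  s_{19} = 36,  s_{20} = 5,  s_{21} = 6,  s_{22} = 34.
The sequence repeats with period 21.
So s_{512} = s_{0 + ((512-0) mod 21)} = s_8 = 7.

7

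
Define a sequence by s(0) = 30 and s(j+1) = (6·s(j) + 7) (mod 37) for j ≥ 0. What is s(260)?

30

s(0) = 30; s(1) = 2; s(2) = 19; s(3) = 10; s(4) = 30.
Since s(4) = s(0) = 30, the sequence is periodic with period 4.
(260 - 0) mod 4 = 0, so s(260) = s(0) = 30.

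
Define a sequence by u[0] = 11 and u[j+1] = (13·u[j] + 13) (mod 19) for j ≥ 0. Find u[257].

u[0] = 11, u[1] = 4, u[2] = 8, u[3] = 3, u[4] = 14, u[5] = 5, u[6] = 2, u[7] = 1, u[8] = 7, u[9] = 9, u[10] = 16, u[11] = 12, u[12] = 17, u[13] = 6, u[14] = 15, u[15] = 18, u[16] = 0, u[17] = 13, u[18] = 11.
Since u[18] = u[0] = 11, the sequence is periodic with period 18.
(257 - 0) mod 18 = 5, so u[257] = u[5] = 5.

5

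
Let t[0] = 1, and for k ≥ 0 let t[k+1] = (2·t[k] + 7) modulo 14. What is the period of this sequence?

Computing terms: t[0] = 1; t[1] = 9; t[2] = 11; t[3] = 1.
The sequence repeats with period 3.

3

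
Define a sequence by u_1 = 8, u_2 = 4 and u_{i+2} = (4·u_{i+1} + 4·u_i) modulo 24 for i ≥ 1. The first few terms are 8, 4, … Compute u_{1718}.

We have u_1 = 8,  u_2 = 4,  u_3 = 0,  u_4 = 16,  u_5 = 16,  u_6 = 8,  u_7 = 0,  u_8 = 8,  u_9 = 8,  u_{10} = 16,  u_{11} = 0,  u_{12} = 16.
Since (u_{11}, u_{12}) = (u_3, u_4) = (0, 16) (two consecutive terms determine the rest), the sequence is eventually periodic: after a pre-period of length 2 it cycles with period 8.
For i ≥ 3, u_i depends only on (i - 3) mod 8. (1718 - 3) mod 8 = 3, so u_{1718} = u_6 = 8.

8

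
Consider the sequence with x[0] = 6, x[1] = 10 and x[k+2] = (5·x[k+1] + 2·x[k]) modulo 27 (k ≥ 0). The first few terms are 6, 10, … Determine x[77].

Computing terms: x[0] = 6,  x[1] = 10,  x[2] = 8,  x[3] = 6,  x[4] = 19,  x[5] = 26,  x[6] = 6,  x[7] = 1,  x[8] = 17,  x[9] = 6,  x[10] = 10.
Since (x[9], x[10]) = (x[0], x[1]) = (6, 10) (two consecutive terms determine the rest), the sequence is periodic with period 9.
So x[77] = x[0 + ((77-0) mod 9)] = x[5] = 26.

26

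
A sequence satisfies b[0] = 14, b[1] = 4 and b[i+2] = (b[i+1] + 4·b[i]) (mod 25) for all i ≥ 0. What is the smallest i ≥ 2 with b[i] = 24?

13

b[0] = 14,  b[1] = 4,  b[2] = 10,  b[3] = 1,  b[4] = 16,  b[5] = 20,  b[6] = 9,  b[7] = 14,  b[8] = 0,  b[9] = 6,  b[10] = 6,  b[11] = 5,  b[12] = 4,  b[13] = 24,  b[14] = 15,  b[15] = 11,  b[16] = 21,  b[17] = 15,  b[18] = 24,  b[19] = 9,  b[20] = 5,  b[21] = 16,  b[22] = 11,  b[23] = 0,  b[24] = 19,  b[25] = 19,  b[26] = 20,  b[27] = 21,  b[28] = 1,  b[29] = 10,  b[30] = 14,  b[31] = 4.
Since (b[30], b[31]) = (b[0], b[1]) = (14, 4) (two consecutive terms determine the rest), the sequence is periodic with period 30.
The value 24 first appears (with i ≥ 2) at b[13].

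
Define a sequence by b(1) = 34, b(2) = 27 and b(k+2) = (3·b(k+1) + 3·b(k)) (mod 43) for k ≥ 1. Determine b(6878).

35

We have b(1) = 34, b(2) = 27, b(3) = 11, b(4) = 28, b(5) = 31, b(6) = 5, b(7) = 22, b(8) = 38, b(9) = 8, b(10) = 9, b(11) = 8, b(12) = 8, b(13) = 5, b(14) = 39, b(15) = 3, b(16) = 40, b(17) = 0, b(18) = 34, b(19) = 16, b(20) = 21, b(21) = 25, b(22) = 9, b(23) = 16, b(24) = 32, b(25) = 15, b(26) = 12, b(27) = 38, b(28) = 21, b(29) = 5, b(30) = 35, b(31) = 34, b(32) = 35, b(33) = 35, b(34) = 38, b(35) = 4, b(36) = 40, b(37) = 3, b(38) = 0, b(39) = 9, b(40) = 27, b(41) = 22, b(42) = 18, b(43) = 34, b(44) = 27.
The sequence repeats with period 42.
So b(6878) = b(1 + ((6878-1) mod 42)) = b(32) = 35.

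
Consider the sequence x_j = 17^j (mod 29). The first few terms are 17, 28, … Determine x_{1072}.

1

We have x_1 = 17, x_2 = 28, x_3 = 12, x_4 = 1, x_5 = 17.
The sequence repeats with period 4.
(1072 - 1) mod 4 = 3, so x_{1072} = x_4 = 1.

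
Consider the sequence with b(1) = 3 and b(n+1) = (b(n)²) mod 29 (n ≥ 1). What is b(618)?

Listing terms: b(1) = 3; b(2) = 9; b(3) = 23; b(4) = 7; b(5) = 20; b(6) = 23.
Since b(6) = b(3) = 23, the sequence is eventually periodic: after a pre-period of length 2 it cycles with period 3.
For n ≥ 3, b(n) depends only on (n - 3) mod 3. (618 - 3) mod 3 = 0, so b(618) = b(3) = 23.

23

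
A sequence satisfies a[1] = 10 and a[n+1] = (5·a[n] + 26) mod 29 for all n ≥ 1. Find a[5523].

a[1] = 10; a[2] = 18; a[3] = 0; a[4] = 26; a[5] = 11; a[6] = 23; a[7] = 25; a[8] = 6; a[9] = 27; a[10] = 16; a[11] = 19; a[12] = 5; a[13] = 22; a[14] = 20; a[15] = 10.
Since a[15] = a[1] = 10, the sequence is periodic with period 14.
(5523 - 1) mod 14 = 6, so a[5523] = a[7] = 25.

25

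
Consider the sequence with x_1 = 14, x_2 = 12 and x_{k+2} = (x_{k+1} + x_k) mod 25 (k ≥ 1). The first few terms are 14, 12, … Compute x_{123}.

1

x_1 = 14, x_2 = 12, x_3 = 1, x_4 = 13, x_5 = 14, x_6 = 2, x_7 = 16, x_8 = 18, x_9 = 9, x_{10} = 2, x_{11} = 11, x_{12} = 13, x_{13} = 24, x_{14} = 12, x_{15} = 11, x_{16} = 23, x_{17} = 9, x_{18} = 7, x_{19} = 16, x_{20} = 23, x_{21} = 14, x_{22} = 12.
The sequence repeats with period 20.
So x_{123} = x_{1 + ((123-1) mod 20)} = x_3 = 1.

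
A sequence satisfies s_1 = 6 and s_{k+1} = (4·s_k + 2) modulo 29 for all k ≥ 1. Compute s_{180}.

Computing terms: s_1 = 6, s_2 = 26, s_3 = 19, s_4 = 20, s_5 = 24, s_6 = 11, s_7 = 17, s_8 = 12, s_9 = 21, s_{10} = 28, s_{11} = 27, s_{12} = 23, s_{13} = 7, s_{14} = 1, s_{15} = 6.
Since s_{15} = s_1 = 6, the sequence is periodic with period 14.
So s_{180} = s_{1 + ((180-1) mod 14)} = s_{12} = 23.

23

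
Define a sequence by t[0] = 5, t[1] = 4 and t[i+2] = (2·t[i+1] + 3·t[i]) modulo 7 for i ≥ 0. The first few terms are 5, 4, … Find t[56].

We have t[0] = 5,  t[1] = 4,  t[2] = 2,  t[3] = 2,  t[4] = 3,  t[5] = 5,  t[6] = 5,  t[7] = 4.
The sequence repeats with period 6.
(56 - 0) mod 6 = 2, so t[56] = t[2] = 2.

2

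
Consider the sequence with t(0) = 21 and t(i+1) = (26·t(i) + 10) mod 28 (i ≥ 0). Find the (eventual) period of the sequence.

6

Listing terms: t(0) = 21; t(1) = 24; t(2) = 18; t(3) = 2; t(4) = 6; t(5) = 26; t(6) = 14; t(7) = 10; t(8) = 18.
Since t(8) = t(2) = 18, the sequence is eventually periodic: after a pre-period of length 2 it cycles with period 6.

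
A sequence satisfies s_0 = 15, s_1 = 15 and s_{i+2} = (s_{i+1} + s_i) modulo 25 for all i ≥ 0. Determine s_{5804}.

0

We have s_0 = 15,  s_1 = 15,  s_2 = 5,  s_3 = 20,  s_4 = 0,  s_5 = 20,  s_6 = 20,  s_7 = 15,  s_8 = 10,  s_9 = 0,  s_{10} = 10,  s_{11} = 10,  s_{12} = 20,  s_{13} = 5,  s_{14} = 0,  s_{15} = 5,  s_{16} = 5,  s_{17} = 10,  s_{18} = 15,  s_{19} = 0,  s_{20} = 15,  s_{21} = 15.
Since (s_{20}, s_{21}) = (s_0, s_1) = (15, 15) (two consecutive terms determine the rest), the sequence is periodic with period 20.
So s_{5804} = s_{0 + ((5804-0) mod 20)} = s_4 = 0.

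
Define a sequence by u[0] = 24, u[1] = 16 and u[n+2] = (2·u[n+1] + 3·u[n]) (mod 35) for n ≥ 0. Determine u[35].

Computing terms: u[0] = 24,  u[1] = 16,  u[2] = 34,  u[3] = 11,  u[4] = 19,  u[5] = 1,  u[6] = 24,  u[7] = 16.
The sequence repeats with period 6.
(35 - 0) mod 6 = 5, so u[35] = u[5] = 1.

1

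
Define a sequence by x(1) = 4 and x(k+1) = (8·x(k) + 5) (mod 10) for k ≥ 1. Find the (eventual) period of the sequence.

4

x(1) = 4, x(2) = 7, x(3) = 1, x(4) = 3, x(5) = 9, x(6) = 7.
Since x(6) = x(2) = 7, the sequence is eventually periodic: after a pre-period of length 1 it cycles with period 4.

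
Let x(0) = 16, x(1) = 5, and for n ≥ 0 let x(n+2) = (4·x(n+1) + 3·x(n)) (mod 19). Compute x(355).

We have x(0) = 16,  x(1) = 5,  x(2) = 11,  x(3) = 2,  x(4) = 3,  x(5) = 18,  x(6) = 5,  x(7) = 17,  x(8) = 7,  x(9) = 3,  x(10) = 14,  x(11) = 8,  x(12) = 17,  x(13) = 16,  x(14) = 1,  x(15) = 14,  x(16) = 2,  x(17) = 12,  x(18) = 16,  x(19) = 5.
Since (x(18), x(19)) = (x(0), x(1)) = (16, 5) (two consecutive terms determine the rest), the sequence is periodic with period 18.
(355 - 0) mod 18 = 13, so x(355) = x(13) = 16.

16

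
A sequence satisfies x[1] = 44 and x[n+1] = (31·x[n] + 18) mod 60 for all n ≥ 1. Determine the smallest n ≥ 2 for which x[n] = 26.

x[1] = 44; x[2] = 2; x[3] = 20; x[4] = 38; x[5] = 56; x[6] = 14; x[7] = 32; x[8] = 50; x[9] = 8; x[10] = 26; x[11] = 44.
Since x[11] = x[1] = 44, the sequence is periodic with period 10.
The value 26 first appears (with n ≥ 2) at x[10].

10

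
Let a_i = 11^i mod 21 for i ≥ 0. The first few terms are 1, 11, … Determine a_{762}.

Computing terms: a_0 = 1,  a_1 = 11,  a_2 = 16,  a_3 = 8,  a_4 = 4,  a_5 = 2,  a_6 = 1.
Since a_6 = a_0 = 1, the sequence is periodic with period 6.
So a_{762} = a_{0 + ((762-0) mod 6)} = a_0 = 1.

1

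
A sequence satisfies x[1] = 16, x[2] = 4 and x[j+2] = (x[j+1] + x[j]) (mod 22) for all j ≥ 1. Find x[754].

2

Listing terms: x[1] = 16,  x[2] = 4,  x[3] = 20,  x[4] = 2,  x[5] = 0,  x[6] = 2,  x[7] = 2,  x[8] = 4,  x[9] = 6,  x[10] = 10,  x[11] = 16,  x[12] = 4.
The sequence repeats with period 10.
(754 - 1) mod 10 = 3, so x[754] = x[4] = 2.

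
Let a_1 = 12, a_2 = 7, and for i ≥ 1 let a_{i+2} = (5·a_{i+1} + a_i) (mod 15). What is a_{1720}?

7

a_1 = 12,  a_2 = 7,  a_3 = 2,  a_4 = 2,  a_5 = 12,  a_6 = 2,  a_7 = 7,  a_8 = 7,  a_9 = 12,  a_{10} = 7.
Since (a_9, a_{10}) = (a_1, a_2) = (12, 7) (two consecutive terms determine the rest), the sequence is periodic with period 8.
So a_{1720} = a_{1 + ((1720-1) mod 8)} = a_8 = 7.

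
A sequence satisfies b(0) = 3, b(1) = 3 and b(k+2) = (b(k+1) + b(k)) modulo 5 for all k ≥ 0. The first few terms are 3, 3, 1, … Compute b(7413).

Computing terms: b(0) = 3,  b(1) = 3,  b(2) = 1,  b(3) = 4,  b(4) = 0,  b(5) = 4,  b(6) = 4,  b(7) = 3,  b(8) = 2,  b(9) = 0,  b(10) = 2,  b(11) = 2,  b(12) = 4,  b(13) = 1,  b(14) = 0,  b(15) = 1,  b(16) = 1,  b(17) = 2,  b(18) = 3,  b(19) = 0,  b(20) = 3,  b(21) = 3.
The sequence repeats with period 20.
(7413 - 0) mod 20 = 13, so b(7413) = b(13) = 1.

1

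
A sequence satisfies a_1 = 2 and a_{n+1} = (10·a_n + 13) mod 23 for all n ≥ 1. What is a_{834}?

Listing terms: a_1 = 2, a_2 = 10, a_3 = 21, a_4 = 16, a_5 = 12, a_6 = 18, a_7 = 9, a_8 = 11, a_9 = 8, a_{10} = 1, a_{11} = 0, a_{12} = 13, a_{13} = 5, a_{14} = 17, a_{15} = 22, a_{16} = 3, a_{17} = 20, a_{18} = 6, a_{19} = 4, a_{20} = 7, a_{21} = 14, a_{22} = 15, a_{23} = 2.
Since a_{23} = a_1 = 2, the sequence is periodic with period 22.
(834 - 1) mod 22 = 19, so a_{834} = a_{20} = 7.

7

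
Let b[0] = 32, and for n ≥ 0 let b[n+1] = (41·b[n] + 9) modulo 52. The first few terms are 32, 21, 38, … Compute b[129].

Computing terms: b[0] = 32; b[1] = 21; b[2] = 38; b[3] = 7; b[4] = 36; b[5] = 29; b[6] = 2; b[7] = 39; b[8] = 48; b[9] = 1; b[10] = 50; b[11] = 31; b[12] = 32.
Since b[12] = b[0] = 32, the sequence is periodic with period 12.
(129 - 0) mod 12 = 9, so b[129] = b[9] = 1.

1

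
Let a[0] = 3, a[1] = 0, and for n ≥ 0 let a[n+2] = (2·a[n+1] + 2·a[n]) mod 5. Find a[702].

We have a[0] = 3; a[1] = 0; a[2] = 1; a[3] = 2; a[4] = 1; a[5] = 1; a[6] = 4; a[7] = 0; a[8] = 3; a[9] = 1; a[10] = 3; a[11] = 3; a[12] = 2; a[13] = 0; a[14] = 4; a[15] = 3; a[16] = 4; a[17] = 4; a[18] = 1; a[19] = 0; a[20] = 2; a[21] = 4; a[22] = 2; a[23] = 2; a[24] = 3; a[25] = 0.
The sequence repeats with period 24.
So a[702] = a[0 + ((702-0) mod 24)] = a[6] = 4.

4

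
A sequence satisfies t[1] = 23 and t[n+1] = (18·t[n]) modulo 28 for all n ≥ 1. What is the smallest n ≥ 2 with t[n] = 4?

3

Computing terms: t[1] = 23,  t[2] = 22,  t[3] = 4,  t[4] = 16,  t[5] = 8,  t[6] = 4.
Since t[6] = t[3] = 4, the sequence is eventually periodic: after a pre-period of length 2 it cycles with period 3.
The value 4 first appears (with n ≥ 2) at t[3].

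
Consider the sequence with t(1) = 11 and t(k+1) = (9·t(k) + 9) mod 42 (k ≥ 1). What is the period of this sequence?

6

Computing terms: t(1) = 11,  t(2) = 24,  t(3) = 15,  t(4) = 18,  t(5) = 3,  t(6) = 36,  t(7) = 39,  t(8) = 24.
Since t(8) = t(2) = 24, the sequence is eventually periodic: after a pre-period of length 1 it cycles with period 6.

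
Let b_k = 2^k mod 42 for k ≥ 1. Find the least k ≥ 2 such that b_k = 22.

6

Listing terms: b_1 = 2, b_2 = 4, b_3 = 8, b_4 = 16, b_5 = 32, b_6 = 22, b_7 = 2.
The sequence repeats with period 6.
The value 22 first appears (with k ≥ 2) at b_6.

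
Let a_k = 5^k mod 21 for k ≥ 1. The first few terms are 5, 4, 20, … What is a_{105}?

Computing terms: a_1 = 5, a_2 = 4, a_3 = 20, a_4 = 16, a_5 = 17, a_6 = 1, a_7 = 5.
Since a_7 = a_1 = 5, the sequence is periodic with period 6.
So a_{105} = a_{1 + ((105-1) mod 6)} = a_3 = 20.

20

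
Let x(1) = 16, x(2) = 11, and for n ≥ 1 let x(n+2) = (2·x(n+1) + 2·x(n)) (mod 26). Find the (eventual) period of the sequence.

Computing terms: x(1) = 16, x(2) = 11, x(3) = 2, x(4) = 0, x(5) = 4, x(6) = 8, x(7) = 24, x(8) = 12, x(9) = 20, x(10) = 12, x(11) = 12, x(12) = 22, x(13) = 16, x(14) = 24, x(15) = 2, x(16) = 0.
Since (x(15), x(16)) = (x(3), x(4)) = (2, 0) (two consecutive terms determine the rest), the sequence is eventually periodic: after a pre-period of length 2 it cycles with period 12.

12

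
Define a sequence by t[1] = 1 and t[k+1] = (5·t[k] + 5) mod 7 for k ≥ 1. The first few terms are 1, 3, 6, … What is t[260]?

Computing terms: t[1] = 1, t[2] = 3, t[3] = 6, t[4] = 0, t[5] = 5, t[6] = 2, t[7] = 1.
Since t[7] = t[1] = 1, the sequence is periodic with period 6.
(260 - 1) mod 6 = 1, so t[260] = t[2] = 3.

3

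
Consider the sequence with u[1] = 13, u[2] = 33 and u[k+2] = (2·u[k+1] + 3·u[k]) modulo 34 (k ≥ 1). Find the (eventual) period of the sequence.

We have u[1] = 13, u[2] = 33, u[3] = 3, u[4] = 3, u[5] = 15, u[6] = 5, u[7] = 21, u[8] = 23, u[9] = 7, u[10] = 15, u[11] = 17, u[12] = 11, u[13] = 5, u[14] = 9, u[15] = 33, u[16] = 25, u[17] = 13, u[18] = 33.
Since (u[17], u[18]) = (u[1], u[2]) = (13, 33) (two consecutive terms determine the rest), the sequence is periodic with period 16.

16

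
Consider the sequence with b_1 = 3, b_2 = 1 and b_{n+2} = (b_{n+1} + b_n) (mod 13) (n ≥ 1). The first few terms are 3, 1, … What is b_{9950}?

We have b_1 = 3; b_2 = 1; b_3 = 4; b_4 = 5; b_5 = 9; b_6 = 1; b_7 = 10; b_8 = 11; b_9 = 8; b_{10} = 6; b_{11} = 1; b_{12} = 7; b_{13} = 8; b_{14} = 2; b_{15} = 10; b_{16} = 12; b_{17} = 9; b_{18} = 8; b_{19} = 4; b_{20} = 12; b_{21} = 3; b_{22} = 2; b_{23} = 5; b_{24} = 7; b_{25} = 12; b_{26} = 6; b_{27} = 5; b_{28} = 11; b_{29} = 3; b_{30} = 1.
Since (b_{29}, b_{30}) = (b_1, b_2) = (3, 1) (two consecutive terms determine the rest), the sequence is periodic with period 28.
(9950 - 1) mod 28 = 9, so b_{9950} = b_{10} = 6.

6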